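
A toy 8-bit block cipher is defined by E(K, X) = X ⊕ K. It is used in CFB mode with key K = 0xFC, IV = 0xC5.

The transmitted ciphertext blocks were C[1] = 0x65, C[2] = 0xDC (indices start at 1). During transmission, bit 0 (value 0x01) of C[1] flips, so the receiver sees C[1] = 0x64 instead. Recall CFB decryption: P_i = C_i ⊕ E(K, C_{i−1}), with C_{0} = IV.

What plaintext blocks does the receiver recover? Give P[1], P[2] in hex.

Only C[1] changed, to 0x64. In CFB, a change in C_i flips the same bit in P_i and garbles P_{i+1}. Decrypting the received ciphertext:
P[1]: E(K, 0xC5) = 0x39; 0x64 ⊕ 0x39 = 0x5D.
P[2]: E(K, 0x64) = 0x98; 0xDC ⊕ 0x98 = 0x44.
Blocks that differ from the original plaintext: P[1], P[2].

P[1] = 0x5D, P[2] = 0x44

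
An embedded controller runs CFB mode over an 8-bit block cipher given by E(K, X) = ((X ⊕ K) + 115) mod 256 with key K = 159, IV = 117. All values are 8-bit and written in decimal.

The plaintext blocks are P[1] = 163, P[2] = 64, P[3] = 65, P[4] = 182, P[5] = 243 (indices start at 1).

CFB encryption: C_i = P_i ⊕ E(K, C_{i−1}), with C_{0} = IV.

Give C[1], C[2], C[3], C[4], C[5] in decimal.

C[1] = 254, C[2] = 148, C[3] = 63, C[4] = 165, C[5] = 94

C[1]: E(K, 117) = 93; 163 ⊕ 93 = 254.
C[2]: E(K, 254) = 212; 64 ⊕ 212 = 148.
C[3]: E(K, 148) = 126; 65 ⊕ 126 = 63.
C[4]: E(K, 63) = 19; 182 ⊕ 19 = 165.
C[5]: E(K, 165) = 173; 243 ⊕ 173 = 94.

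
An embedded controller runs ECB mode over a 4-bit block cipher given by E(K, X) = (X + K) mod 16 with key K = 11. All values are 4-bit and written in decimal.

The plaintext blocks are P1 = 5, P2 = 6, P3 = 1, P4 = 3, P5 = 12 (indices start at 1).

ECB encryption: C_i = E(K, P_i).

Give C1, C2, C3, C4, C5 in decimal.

C1: E(K, 5) = 0.
C2: E(K, 6) = 1.
C3: E(K, 1) = 12.
C4: E(K, 3) = 14.
C5: E(K, 12) = 7.

C1 = 0, C2 = 1, C3 = 12, C4 = 14, C5 = 7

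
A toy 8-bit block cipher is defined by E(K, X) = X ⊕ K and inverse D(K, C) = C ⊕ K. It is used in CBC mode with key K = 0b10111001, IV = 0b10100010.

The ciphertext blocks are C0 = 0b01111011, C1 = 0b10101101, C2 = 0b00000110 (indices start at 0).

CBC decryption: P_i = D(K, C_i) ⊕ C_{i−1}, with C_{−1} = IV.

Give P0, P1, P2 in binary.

P0 = 0b01100000, P1 = 0b01101111, P2 = 0b00010010

P0: D(K, 0b01111011) = 0b11000010; 0b11000010 ⊕ 0b10100010 = 0b01100000.
P1: D(K, 0b10101101) = 0b00010100; 0b00010100 ⊕ 0b01111011 = 0b01101111.
P2: D(K, 0b00000110) = 0b10111111; 0b10111111 ⊕ 0b10101101 = 0b00010010.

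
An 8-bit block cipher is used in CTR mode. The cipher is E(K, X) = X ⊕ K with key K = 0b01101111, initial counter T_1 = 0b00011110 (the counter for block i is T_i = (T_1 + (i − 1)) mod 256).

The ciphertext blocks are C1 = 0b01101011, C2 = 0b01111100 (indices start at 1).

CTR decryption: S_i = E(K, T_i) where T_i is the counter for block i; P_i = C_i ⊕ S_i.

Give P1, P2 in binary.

P1 = 0b00011010, P2 = 0b00001100

P1: T = 0b00011110, S = E(K, T) = 0b01110001; 0b01101011 ⊕ 0b01110001 = 0b00011010.
P2: T = 0b00011111, S = E(K, T) = 0b01110000; 0b01111100 ⊕ 0b01110000 = 0b00001100.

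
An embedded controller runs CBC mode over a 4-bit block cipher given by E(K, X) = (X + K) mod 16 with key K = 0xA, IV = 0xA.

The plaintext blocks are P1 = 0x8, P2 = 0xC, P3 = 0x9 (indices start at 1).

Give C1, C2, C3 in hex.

CBC encryption: C_i = E(K, P_i ⊕ C_{i−1}), with C_{0} = IV.
C1: P1 ⊕ 0xA = 0x2; E(K, 0x2) = 0xC.
C2: P2 ⊕ 0xC = 0x0; E(K, 0x0) = 0xA.
C3: P3 ⊕ 0xA = 0x3; E(K, 0x3) = 0xD.

C1 = 0xC, C2 = 0xA, C3 = 0xD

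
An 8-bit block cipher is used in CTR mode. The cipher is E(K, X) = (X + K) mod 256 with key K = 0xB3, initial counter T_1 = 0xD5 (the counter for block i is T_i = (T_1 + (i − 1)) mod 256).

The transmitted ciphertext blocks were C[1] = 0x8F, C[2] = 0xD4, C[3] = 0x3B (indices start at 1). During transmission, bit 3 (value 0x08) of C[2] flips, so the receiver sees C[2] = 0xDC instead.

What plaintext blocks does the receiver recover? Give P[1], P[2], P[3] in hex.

CTR decryption: S_i = E(K, T_i) where T_i is the counter for block i; P_i = C_i ⊕ S_i.
Only C[2] changed, to 0xDC. In CTR, a change in C_i flips the same bit in P_i only; the keystream is unaffected. Decrypting the received ciphertext:
P[1]: T = 0xD5, S = E(K, T) = 0x88; 0x8F ⊕ 0x88 = 0x07.
P[2]: T = 0xD6, S = E(K, T) = 0x89; 0xDC ⊕ 0x89 = 0x55.
P[3]: T = 0xD7, S = E(K, T) = 0x8A; 0x3B ⊕ 0x8A = 0xB1.
Blocks that differ from the original plaintext: P[2].

P[1] = 0x07, P[2] = 0x55, P[3] = 0xB1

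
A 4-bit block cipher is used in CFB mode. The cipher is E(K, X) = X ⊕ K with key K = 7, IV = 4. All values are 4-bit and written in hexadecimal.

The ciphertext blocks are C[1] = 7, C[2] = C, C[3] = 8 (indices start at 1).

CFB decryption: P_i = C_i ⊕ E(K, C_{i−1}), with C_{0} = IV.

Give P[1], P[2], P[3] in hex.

P[1]: E(K, 4) = 3; 7 ⊕ 3 = 4.
P[2]: E(K, 7) = 0; C ⊕ 0 = C.
P[3]: E(K, C) = B; 8 ⊕ B = 3.

P[1] = 4, P[2] = C, P[3] = 3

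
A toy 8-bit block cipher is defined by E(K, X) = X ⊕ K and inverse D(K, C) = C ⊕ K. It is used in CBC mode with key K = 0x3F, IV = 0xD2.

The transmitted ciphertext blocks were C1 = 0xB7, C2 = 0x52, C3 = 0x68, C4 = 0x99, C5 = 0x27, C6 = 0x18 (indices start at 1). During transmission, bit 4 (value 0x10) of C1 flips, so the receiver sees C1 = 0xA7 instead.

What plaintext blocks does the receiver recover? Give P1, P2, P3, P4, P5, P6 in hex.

P1 = 0x4A, P2 = 0xCA, P3 = 0x05, P4 = 0xCE, P5 = 0x81, P6 = 0x00

CBC decryption: P_i = D(K, C_i) ⊕ C_{i−1}, with C_{0} = IV.
Only C1 changed, to 0xA7. In CBC, a change in C_i garbles P_i and flips the same bit in P_{i+1}. Decrypting the received ciphertext:
P1: D(K, 0xA7) = 0x98; 0x98 ⊕ 0xD2 = 0x4A.
P2: D(K, 0x52) = 0x6D; 0x6D ⊕ 0xA7 = 0xCA.
P3: D(K, 0x68) = 0x57; 0x57 ⊕ 0x52 = 0x05.
P4: D(K, 0x99) = 0xA6; 0xA6 ⊕ 0x68 = 0xCE.
P5: D(K, 0x27) = 0x18; 0x18 ⊕ 0x99 = 0x81.
P6: D(K, 0x18) = 0x27; 0x27 ⊕ 0x27 = 0x00.
Blocks that differ from the original plaintext: P1, P2.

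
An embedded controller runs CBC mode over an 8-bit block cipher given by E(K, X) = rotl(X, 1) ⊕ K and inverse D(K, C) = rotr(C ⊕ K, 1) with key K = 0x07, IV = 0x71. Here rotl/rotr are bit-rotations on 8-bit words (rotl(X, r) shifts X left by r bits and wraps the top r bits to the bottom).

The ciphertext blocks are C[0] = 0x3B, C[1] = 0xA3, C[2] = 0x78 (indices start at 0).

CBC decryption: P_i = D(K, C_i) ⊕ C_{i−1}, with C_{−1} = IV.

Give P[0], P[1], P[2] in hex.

P[0]: D(K, 0x3B) = 0x1E; 0x1E ⊕ 0x71 = 0x6F.
P[1]: D(K, 0xA3) = 0x52; 0x52 ⊕ 0x3B = 0x69.
P[2]: D(K, 0x78) = 0xBF; 0xBF ⊕ 0xA3 = 0x1C.

P[0] = 0x6F, P[1] = 0x69, P[2] = 0x1C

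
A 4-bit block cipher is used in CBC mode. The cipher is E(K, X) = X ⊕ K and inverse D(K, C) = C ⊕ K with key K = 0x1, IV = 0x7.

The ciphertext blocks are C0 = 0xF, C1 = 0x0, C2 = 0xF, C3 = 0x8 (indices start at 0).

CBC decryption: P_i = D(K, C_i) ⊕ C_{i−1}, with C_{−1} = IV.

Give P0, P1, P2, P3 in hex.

P0: D(K, 0xF) = 0xE; 0xE ⊕ 0x7 = 0x9.
P1: D(K, 0x0) = 0x1; 0x1 ⊕ 0xF = 0xE.
P2: D(K, 0xF) = 0xE; 0xE ⊕ 0x0 = 0xE.
P3: D(K, 0x8) = 0x9; 0x9 ⊕ 0xF = 0x6.

P0 = 0x9, P1 = 0xE, P2 = 0xE, P3 = 0x6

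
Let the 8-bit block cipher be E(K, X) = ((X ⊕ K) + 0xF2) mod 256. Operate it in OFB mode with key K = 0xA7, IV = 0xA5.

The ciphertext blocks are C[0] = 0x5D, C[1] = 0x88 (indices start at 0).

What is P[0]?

OFB decryption: S_i = E(K, S_{i−1}) with S_{−1} = IV; P_i = C_i ⊕ S_i.
P[0]: S = E(K, 0xA5) = 0xF4; 0x5D ⊕ 0xF4 = 0xA9.

P[0] = 0xA9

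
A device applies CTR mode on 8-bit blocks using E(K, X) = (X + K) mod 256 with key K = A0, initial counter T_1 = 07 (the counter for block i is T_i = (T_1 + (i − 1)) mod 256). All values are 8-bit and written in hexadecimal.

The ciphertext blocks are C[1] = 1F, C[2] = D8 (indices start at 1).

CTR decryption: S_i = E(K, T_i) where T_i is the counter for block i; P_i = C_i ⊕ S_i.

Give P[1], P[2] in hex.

P[1] = B8, P[2] = 70

P[1]: T = 07, S = E(K, T) = A7; 1F ⊕ A7 = B8.
P[2]: T = 08, S = E(K, T) = A8; D8 ⊕ A8 = 70.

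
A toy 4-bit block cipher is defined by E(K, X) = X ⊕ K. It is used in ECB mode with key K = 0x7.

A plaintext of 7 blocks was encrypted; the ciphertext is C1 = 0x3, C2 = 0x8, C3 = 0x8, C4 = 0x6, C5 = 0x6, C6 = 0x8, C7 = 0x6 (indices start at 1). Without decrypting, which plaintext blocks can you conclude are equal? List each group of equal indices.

P2 = P3 = P6; P4 = P5 = P7

ECB encrypts each block independently with the same key, so equal ciphertext blocks imply equal plaintext blocks.
C2 = C3 = C6 = 0x8, so P2 = P3 = P6.
C4 = C5 = C7 = 0x6, so P4 = P5 = P7.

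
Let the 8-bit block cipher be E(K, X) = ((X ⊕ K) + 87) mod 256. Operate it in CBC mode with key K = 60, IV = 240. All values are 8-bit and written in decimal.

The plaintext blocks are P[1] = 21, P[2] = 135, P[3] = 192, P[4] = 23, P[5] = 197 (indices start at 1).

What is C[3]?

C[3] = 117

CBC encryption: C_i = E(K, P_i ⊕ C_{i−1}), with C_{0} = IV.
C[1]: P[1] ⊕ 240 = 229; E(K, 229) = 48.
C[2]: P[2] ⊕ 48 = 183; E(K, 183) = 226.
C[3]: P[3] ⊕ 226 = 34; E(K, 34) = 117.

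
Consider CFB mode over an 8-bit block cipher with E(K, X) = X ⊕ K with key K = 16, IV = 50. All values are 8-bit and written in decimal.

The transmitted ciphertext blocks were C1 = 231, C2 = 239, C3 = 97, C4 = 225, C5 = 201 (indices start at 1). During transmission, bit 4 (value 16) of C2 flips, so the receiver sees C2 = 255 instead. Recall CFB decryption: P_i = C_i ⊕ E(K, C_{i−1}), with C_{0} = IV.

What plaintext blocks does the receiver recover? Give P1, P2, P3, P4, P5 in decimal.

Only C2 changed, to 255. In CFB, a change in C_i flips the same bit in P_i and garbles P_{i+1}. Decrypting the received ciphertext:
P1: E(K, 50) = 34; 231 ⊕ 34 = 197.
P2: E(K, 231) = 247; 255 ⊕ 247 = 8.
P3: E(K, 255) = 239; 97 ⊕ 239 = 142.
P4: E(K, 97) = 113; 225 ⊕ 113 = 144.
P5: E(K, 225) = 241; 201 ⊕ 241 = 56.
Blocks that differ from the original plaintext: P2, P3.

P1 = 197, P2 = 8, P3 = 142, P4 = 144, P5 = 56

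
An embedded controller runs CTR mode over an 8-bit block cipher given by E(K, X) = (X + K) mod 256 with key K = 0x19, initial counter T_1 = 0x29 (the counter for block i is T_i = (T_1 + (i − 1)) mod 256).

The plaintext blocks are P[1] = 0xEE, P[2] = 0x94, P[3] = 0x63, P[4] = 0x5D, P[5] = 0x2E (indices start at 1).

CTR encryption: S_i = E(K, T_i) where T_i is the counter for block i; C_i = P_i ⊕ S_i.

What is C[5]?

C[5] = 0x68

C[1]: T = 0x29, S = E(K, T) = 0x42; 0xEE ⊕ 0x42 = 0xAC.
C[2]: T = 0x2A, S = E(K, T) = 0x43; 0x94 ⊕ 0x43 = 0xD7.
C[3]: T = 0x2B, S = E(K, T) = 0x44; 0x63 ⊕ 0x44 = 0x27.
C[4]: T = 0x2C, S = E(K, T) = 0x45; 0x5D ⊕ 0x45 = 0x18.
C[5]: T = 0x2D, S = E(K, T) = 0x46; 0x2E ⊕ 0x46 = 0x68.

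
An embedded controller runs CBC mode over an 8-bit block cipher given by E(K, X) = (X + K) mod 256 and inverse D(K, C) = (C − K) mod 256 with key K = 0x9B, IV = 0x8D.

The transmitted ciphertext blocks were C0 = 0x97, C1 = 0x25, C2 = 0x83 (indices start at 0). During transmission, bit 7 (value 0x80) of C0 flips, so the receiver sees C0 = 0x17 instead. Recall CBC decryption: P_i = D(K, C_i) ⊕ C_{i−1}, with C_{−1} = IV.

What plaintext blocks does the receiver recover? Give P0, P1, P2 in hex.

Only C0 changed, to 0x17. In CBC, a change in C_i garbles P_i and flips the same bit in P_{i+1}. Decrypting the received ciphertext:
P0: D(K, 0x17) = 0x7C; 0x7C ⊕ 0x8D = 0xF1.
P1: D(K, 0x25) = 0x8A; 0x8A ⊕ 0x17 = 0x9D.
P2: D(K, 0x83) = 0xE8; 0xE8 ⊕ 0x25 = 0xCD.
Blocks that differ from the original plaintext: P0, P1.

P0 = 0xF1, P1 = 0x9D, P2 = 0xCD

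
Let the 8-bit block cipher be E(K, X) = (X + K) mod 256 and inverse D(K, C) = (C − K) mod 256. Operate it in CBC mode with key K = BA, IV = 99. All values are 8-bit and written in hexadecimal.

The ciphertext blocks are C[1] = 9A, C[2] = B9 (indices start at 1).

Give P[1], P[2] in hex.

CBC decryption: P_i = D(K, C_i) ⊕ C_{i−1}, with C_{0} = IV.
P[1]: D(K, 9A) = E0; E0 ⊕ 99 = 79.
P[2]: D(K, B9) = FF; FF ⊕ 9A = 65.

P[1] = 79, P[2] = 65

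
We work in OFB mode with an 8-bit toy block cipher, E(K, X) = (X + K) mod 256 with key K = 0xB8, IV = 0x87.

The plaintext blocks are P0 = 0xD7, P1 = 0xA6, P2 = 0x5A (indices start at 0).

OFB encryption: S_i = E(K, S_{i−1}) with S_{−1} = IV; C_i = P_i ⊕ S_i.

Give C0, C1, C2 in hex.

C0: S = E(K, 0x87) = 0x3F; 0xD7 ⊕ 0x3F = 0xE8.
C1: S = E(K, 0x3F) = 0xF7; 0xA6 ⊕ 0xF7 = 0x51.
C2: S = E(K, 0xF7) = 0xAF; 0x5A ⊕ 0xAF = 0xF5.

C0 = 0xE8, C1 = 0x51, C2 = 0xF5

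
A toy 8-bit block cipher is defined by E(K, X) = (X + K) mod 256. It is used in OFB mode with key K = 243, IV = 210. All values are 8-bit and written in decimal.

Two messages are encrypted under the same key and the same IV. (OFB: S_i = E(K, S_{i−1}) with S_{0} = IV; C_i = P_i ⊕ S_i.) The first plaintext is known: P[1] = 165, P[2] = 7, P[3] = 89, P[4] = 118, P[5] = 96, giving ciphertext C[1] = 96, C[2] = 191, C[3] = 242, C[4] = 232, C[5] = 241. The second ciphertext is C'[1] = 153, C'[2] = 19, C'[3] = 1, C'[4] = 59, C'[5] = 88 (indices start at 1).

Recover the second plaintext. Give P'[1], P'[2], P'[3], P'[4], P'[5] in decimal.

In OFB with a reused IV, both messages share the same keystream S_i, so C_i ⊕ C'_i = P_i ⊕ P'_i and thus P'_i = P_i ⊕ C_i ⊕ C'_i.
P'[1]: 165 ⊕ 96 ⊕ 153 = 92.
P'[2]: 7 ⊕ 191 ⊕ 19 = 171.
P'[3]: 89 ⊕ 242 ⊕ 1 = 170.
P'[4]: 118 ⊕ 232 ⊕ 59 = 165.
P'[5]: 96 ⊕ 241 ⊕ 88 = 201.

P'[1] = 92, P'[2] = 171, P'[3] = 170, P'[4] = 165, P'[5] = 201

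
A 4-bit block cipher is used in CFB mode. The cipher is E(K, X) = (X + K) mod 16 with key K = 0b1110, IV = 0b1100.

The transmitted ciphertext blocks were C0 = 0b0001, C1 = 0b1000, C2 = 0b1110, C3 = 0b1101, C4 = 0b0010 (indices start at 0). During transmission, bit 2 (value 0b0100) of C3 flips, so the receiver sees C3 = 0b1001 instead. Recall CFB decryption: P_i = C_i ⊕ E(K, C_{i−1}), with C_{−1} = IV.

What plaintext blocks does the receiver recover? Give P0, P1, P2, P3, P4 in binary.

Only C3 changed, to 0b1001. In CFB, a change in C_i flips the same bit in P_i and garbles P_{i+1}. Decrypting the received ciphertext:
P0: E(K, 0b1100) = 0b1010; 0b0001 ⊕ 0b1010 = 0b1011.
P1: E(K, 0b0001) = 0b1111; 0b1000 ⊕ 0b1111 = 0b0111.
P2: E(K, 0b1000) = 0b0110; 0b1110 ⊕ 0b0110 = 0b1000.
P3: E(K, 0b1110) = 0b1100; 0b1001 ⊕ 0b1100 = 0b0101.
P4: E(K, 0b1001) = 0b0111; 0b0010 ⊕ 0b0111 = 0b0101.
Blocks that differ from the original plaintext: P3, P4.

P0 = 0b1011, P1 = 0b0111, P2 = 0b1000, P3 = 0b0101, P4 = 0b0101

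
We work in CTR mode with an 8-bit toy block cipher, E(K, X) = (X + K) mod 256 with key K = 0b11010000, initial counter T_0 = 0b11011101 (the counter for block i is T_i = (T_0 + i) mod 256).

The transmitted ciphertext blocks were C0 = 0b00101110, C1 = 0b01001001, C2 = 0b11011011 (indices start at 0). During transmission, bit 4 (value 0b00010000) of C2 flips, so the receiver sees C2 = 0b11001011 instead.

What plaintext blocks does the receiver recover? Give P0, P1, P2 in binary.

CTR decryption: S_i = E(K, T_i) where T_i is the counter for block i; P_i = C_i ⊕ S_i.
Only C2 changed, to 0b11001011. In CTR, a change in C_i flips the same bit in P_i only; the keystream is unaffected. Decrypting the received ciphertext:
P0: T = 0b11011101, S = E(K, T) = 0b10101101; 0b00101110 ⊕ 0b10101101 = 0b10000011.
P1: T = 0b11011110, S = E(K, T) = 0b10101110; 0b01001001 ⊕ 0b10101110 = 0b11100111.
P2: T = 0b11011111, S = E(K, T) = 0b10101111; 0b11001011 ⊕ 0b10101111 = 0b01100100.
Blocks that differ from the original plaintext: P2.

P0 = 0b10000011, P1 = 0b11100111, P2 = 0b01100100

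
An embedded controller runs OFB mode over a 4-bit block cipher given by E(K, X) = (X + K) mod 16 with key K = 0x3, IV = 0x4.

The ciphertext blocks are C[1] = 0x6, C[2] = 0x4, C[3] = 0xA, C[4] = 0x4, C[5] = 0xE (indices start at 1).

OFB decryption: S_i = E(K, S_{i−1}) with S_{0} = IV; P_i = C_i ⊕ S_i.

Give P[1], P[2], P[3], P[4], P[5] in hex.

P[1] = 0x1, P[2] = 0xE, P[3] = 0x7, P[4] = 0x4, P[5] = 0xD

P[1]: S = E(K, 0x4) = 0x7; 0x6 ⊕ 0x7 = 0x1.
P[2]: S = E(K, 0x7) = 0xA; 0x4 ⊕ 0xA = 0xE.
P[3]: S = E(K, 0xA) = 0xD; 0xA ⊕ 0xD = 0x7.
P[4]: S = E(K, 0xD) = 0x0; 0x4 ⊕ 0x0 = 0x4.
P[5]: S = E(K, 0x0) = 0x3; 0xE ⊕ 0x3 = 0xD.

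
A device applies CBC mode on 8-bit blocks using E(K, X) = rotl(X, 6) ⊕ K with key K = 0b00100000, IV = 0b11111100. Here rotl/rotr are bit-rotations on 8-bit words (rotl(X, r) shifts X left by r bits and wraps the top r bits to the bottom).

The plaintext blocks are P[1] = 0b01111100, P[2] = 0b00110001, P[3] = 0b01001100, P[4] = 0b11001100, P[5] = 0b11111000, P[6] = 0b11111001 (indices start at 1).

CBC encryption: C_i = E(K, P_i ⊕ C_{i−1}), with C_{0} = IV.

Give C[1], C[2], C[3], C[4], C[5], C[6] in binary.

C[1] = 0b00000000, C[2] = 0b01101100, C[3] = 0b00101000, C[4] = 0b00011001, C[5] = 0b01011000, C[6] = 0b01001000

C[1]: P[1] ⊕ 0b11111100 = 0b10000000; E(K, 0b10000000) = 0b00000000.
C[2]: P[2] ⊕ 0b00000000 = 0b00110001; E(K, 0b00110001) = 0b01101100.
C[3]: P[3] ⊕ 0b01101100 = 0b00100000; E(K, 0b00100000) = 0b00101000.
C[4]: P[4] ⊕ 0b00101000 = 0b11100100; E(K, 0b11100100) = 0b00011001.
C[5]: P[5] ⊕ 0b00011001 = 0b11100001; E(K, 0b11100001) = 0b01011000.
C[6]: P[6] ⊕ 0b01011000 = 0b10100001; E(K, 0b10100001) = 0b01001000.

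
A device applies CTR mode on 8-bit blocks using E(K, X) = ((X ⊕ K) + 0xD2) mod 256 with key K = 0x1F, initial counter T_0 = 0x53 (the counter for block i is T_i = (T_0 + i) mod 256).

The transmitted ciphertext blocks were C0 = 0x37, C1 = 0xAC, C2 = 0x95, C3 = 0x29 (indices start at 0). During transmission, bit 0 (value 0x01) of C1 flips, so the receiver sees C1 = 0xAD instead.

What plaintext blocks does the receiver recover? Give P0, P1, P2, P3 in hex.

CTR decryption: S_i = E(K, T_i) where T_i is the counter for block i; P_i = C_i ⊕ S_i.
Only C1 changed, to 0xAD. In CTR, a change in C_i flips the same bit in P_i only; the keystream is unaffected. Decrypting the received ciphertext:
P0: T = 0x53, S = E(K, T) = 0x1E; 0x37 ⊕ 0x1E = 0x29.
P1: T = 0x54, S = E(K, T) = 0x1D; 0xAD ⊕ 0x1D = 0xB0.
P2: T = 0x55, S = E(K, T) = 0x1C; 0x95 ⊕ 0x1C = 0x89.
P3: T = 0x56, S = E(K, T) = 0x1B; 0x29 ⊕ 0x1B = 0x32.
Blocks that differ from the original plaintext: P1.

P0 = 0x29, P1 = 0xB0, P2 = 0x89, P3 = 0x32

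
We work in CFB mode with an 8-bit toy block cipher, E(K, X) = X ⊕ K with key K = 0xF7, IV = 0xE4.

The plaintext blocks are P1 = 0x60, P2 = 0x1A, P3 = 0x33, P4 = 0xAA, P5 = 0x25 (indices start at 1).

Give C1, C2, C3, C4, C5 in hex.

CFB encryption: C_i = P_i ⊕ E(K, C_{i−1}), with C_{0} = IV.
C1: E(K, 0xE4) = 0x13; 0x60 ⊕ 0x13 = 0x73.
C2: E(K, 0x73) = 0x84; 0x1A ⊕ 0x84 = 0x9E.
C3: E(K, 0x9E) = 0x69; 0x33 ⊕ 0x69 = 0x5A.
C4: E(K, 0x5A) = 0xAD; 0xAA ⊕ 0xAD = 0x07.
C5: E(K, 0x07) = 0xF0; 0x25 ⊕ 0xF0 = 0xD5.

C1 = 0x73, C2 = 0x9E, C3 = 0x5A, C4 = 0x07, C5 = 0xD5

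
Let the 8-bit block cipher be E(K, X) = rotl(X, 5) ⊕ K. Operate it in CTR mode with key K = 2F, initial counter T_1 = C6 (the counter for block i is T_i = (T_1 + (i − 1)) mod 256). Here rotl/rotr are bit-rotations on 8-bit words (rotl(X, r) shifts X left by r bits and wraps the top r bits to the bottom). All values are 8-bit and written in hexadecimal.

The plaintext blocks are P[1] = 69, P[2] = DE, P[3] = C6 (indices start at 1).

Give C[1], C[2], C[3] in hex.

C[1] = 9E, C[2] = 09, C[3] = F0

CTR encryption: S_i = E(K, T_i) where T_i is the counter for block i; C_i = P_i ⊕ S_i.
C[1]: T = C6, S = E(K, T) = F7; 69 ⊕ F7 = 9E.
C[2]: T = C7, S = E(K, T) = D7; DE ⊕ D7 = 09.
C[3]: T = C8, S = E(K, T) = 36; C6 ⊕ 36 = F0.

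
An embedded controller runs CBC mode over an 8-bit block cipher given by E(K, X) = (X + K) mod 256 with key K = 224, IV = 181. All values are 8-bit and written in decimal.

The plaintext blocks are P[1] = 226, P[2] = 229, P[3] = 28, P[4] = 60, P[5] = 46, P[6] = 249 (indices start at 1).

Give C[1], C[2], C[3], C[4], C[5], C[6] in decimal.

CBC encryption: C_i = E(K, P_i ⊕ C_{i−1}), with C_{0} = IV.
C[1]: P[1] ⊕ 181 = 87; E(K, 87) = 55.
C[2]: P[2] ⊕ 55 = 210; E(K, 210) = 178.
C[3]: P[3] ⊕ 178 = 174; E(K, 174) = 142.
C[4]: P[4] ⊕ 142 = 178; E(K, 178) = 146.
C[5]: P[5] ⊕ 146 = 188; E(K, 188) = 156.
C[6]: P[6] ⊕ 156 = 101; E(K, 101) = 69.

C[1] = 55, C[2] = 178, C[3] = 142, C[4] = 146, C[5] = 156, C[6] = 69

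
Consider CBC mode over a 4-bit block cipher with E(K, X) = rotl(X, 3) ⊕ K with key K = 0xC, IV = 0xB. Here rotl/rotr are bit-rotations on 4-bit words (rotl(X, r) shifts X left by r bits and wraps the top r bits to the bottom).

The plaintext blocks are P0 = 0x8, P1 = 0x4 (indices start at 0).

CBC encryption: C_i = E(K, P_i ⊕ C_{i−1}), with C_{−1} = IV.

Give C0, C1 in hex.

C0: P0 ⊕ 0xB = 0x3; E(K, 0x3) = 0x5.
C1: P1 ⊕ 0x5 = 0x1; E(K, 0x1) = 0x4.

C0 = 0x5, C1 = 0x4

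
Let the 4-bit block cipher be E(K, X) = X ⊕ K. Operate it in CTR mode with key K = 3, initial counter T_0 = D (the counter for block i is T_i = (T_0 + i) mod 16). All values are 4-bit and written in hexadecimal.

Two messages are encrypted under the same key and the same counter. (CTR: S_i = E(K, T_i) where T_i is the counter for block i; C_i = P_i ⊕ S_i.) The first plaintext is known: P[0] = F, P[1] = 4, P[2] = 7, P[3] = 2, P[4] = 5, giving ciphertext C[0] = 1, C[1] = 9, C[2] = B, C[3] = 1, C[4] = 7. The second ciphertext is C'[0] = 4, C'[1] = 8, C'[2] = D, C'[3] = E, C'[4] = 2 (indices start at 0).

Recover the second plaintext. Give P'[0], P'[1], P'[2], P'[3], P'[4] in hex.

In CTR with a reused counter, both messages share the same keystream S_i, so C_i ⊕ C'_i = P_i ⊕ P'_i and thus P'_i = P_i ⊕ C_i ⊕ C'_i.
P'[0]: F ⊕ 1 ⊕ 4 = A.
P'[1]: 4 ⊕ 9 ⊕ 8 = 5.
P'[2]: 7 ⊕ B ⊕ D = 1.
P'[3]: 2 ⊕ 1 ⊕ E = D.
P'[4]: 5 ⊕ 7 ⊕ 2 = 0.

P'[0] = A, P'[1] = 5, P'[2] = 1, P'[3] = D, P'[4] = 0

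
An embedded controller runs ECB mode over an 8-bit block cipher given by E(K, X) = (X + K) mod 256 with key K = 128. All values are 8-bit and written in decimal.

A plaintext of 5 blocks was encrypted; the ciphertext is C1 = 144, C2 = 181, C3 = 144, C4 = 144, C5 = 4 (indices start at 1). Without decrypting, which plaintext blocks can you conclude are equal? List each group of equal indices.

ECB encrypts each block independently with the same key, so equal ciphertext blocks imply equal plaintext blocks.
C1 = C3 = C4 = 144, so P1 = P3 = P4.

P1 = P3 = P4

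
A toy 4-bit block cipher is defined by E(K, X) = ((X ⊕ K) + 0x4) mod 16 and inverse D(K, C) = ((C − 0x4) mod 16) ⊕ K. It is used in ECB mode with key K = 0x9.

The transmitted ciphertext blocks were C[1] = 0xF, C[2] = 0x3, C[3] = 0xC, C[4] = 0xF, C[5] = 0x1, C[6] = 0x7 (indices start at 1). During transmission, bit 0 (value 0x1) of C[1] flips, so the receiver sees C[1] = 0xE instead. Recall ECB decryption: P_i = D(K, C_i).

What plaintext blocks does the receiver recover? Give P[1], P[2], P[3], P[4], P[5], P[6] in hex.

Only C[1] changed, to 0xE. In ECB, a change in C_i affects only P_i. Decrypting the received ciphertext:
P[1]: D(K, 0xE) = 0x3.
P[2]: D(K, 0x3) = 0x6.
P[3]: D(K, 0xC) = 0x1.
P[4]: D(K, 0xF) = 0x2.
P[5]: D(K, 0x1) = 0x4.
P[6]: D(K, 0x7) = 0xA.
Blocks that differ from the original plaintext: P[1].

P[1] = 0x3, P[2] = 0x6, P[3] = 0x1, P[4] = 0x2, P[5] = 0x4, P[6] = 0xA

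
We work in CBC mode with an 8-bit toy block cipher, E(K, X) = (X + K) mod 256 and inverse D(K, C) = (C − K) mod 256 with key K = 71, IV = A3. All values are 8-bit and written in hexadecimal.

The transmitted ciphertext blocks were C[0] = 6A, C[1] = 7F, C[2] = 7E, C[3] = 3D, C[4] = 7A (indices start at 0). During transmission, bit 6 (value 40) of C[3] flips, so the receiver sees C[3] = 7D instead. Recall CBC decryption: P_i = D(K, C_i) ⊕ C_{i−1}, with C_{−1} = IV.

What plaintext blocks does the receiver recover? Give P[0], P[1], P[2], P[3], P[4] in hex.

Only C[3] changed, to 7D. In CBC, a change in C_i garbles P_i and flips the same bit in P_{i+1}. Decrypting the received ciphertext:
P[0]: D(K, 6A) = F9; F9 ⊕ A3 = 5A.
P[1]: D(K, 7F) = 0E; 0E ⊕ 6A = 64.
P[2]: D(K, 7E) = 0D; 0D ⊕ 7F = 72.
P[3]: D(K, 7D) = 0C; 0C ⊕ 7E = 72.
P[4]: D(K, 7A) = 09; 09 ⊕ 7D = 74.
Blocks that differ from the original plaintext: P[3], P[4].

P[0] = 5A, P[1] = 64, P[2] = 72, P[3] = 72, P[4] = 74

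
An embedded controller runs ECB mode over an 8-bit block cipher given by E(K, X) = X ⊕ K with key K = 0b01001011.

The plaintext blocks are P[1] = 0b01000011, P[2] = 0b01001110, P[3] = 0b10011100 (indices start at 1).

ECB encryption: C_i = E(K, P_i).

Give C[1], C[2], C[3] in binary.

C[1] = 0b00001000, C[2] = 0b00000101, C[3] = 0b11010111

C[1]: E(K, 0b01000011) = 0b00001000.
C[2]: E(K, 0b01001110) = 0b00000101.
C[3]: E(K, 0b10011100) = 0b11010111.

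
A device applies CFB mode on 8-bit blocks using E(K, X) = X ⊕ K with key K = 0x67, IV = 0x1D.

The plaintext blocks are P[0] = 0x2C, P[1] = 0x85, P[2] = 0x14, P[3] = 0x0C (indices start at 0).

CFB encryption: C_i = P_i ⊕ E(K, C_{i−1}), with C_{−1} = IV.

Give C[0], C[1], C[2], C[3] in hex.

C[0]: E(K, 0x1D) = 0x7A; 0x2C ⊕ 0x7A = 0x56.
C[1]: E(K, 0x56) = 0x31; 0x85 ⊕ 0x31 = 0xB4.
C[2]: E(K, 0xB4) = 0xD3; 0x14 ⊕ 0xD3 = 0xC7.
C[3]: E(K, 0xC7) = 0xA0; 0x0C ⊕ 0xA0 = 0xAC.

C[0] = 0x56, C[1] = 0xB4, C[2] = 0xC7, C[3] = 0xAC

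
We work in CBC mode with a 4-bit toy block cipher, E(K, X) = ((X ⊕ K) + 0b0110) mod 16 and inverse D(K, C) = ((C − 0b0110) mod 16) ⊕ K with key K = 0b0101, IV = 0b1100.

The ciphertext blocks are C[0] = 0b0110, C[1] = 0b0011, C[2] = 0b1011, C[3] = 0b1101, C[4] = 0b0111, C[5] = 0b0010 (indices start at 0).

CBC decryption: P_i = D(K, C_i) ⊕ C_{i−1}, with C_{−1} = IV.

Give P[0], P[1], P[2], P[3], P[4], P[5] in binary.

P[0] = 0b1001, P[1] = 0b1110, P[2] = 0b0011, P[3] = 0b1001, P[4] = 0b1001, P[5] = 0b1110

P[0]: D(K, 0b0110) = 0b0101; 0b0101 ⊕ 0b1100 = 0b1001.
P[1]: D(K, 0b0011) = 0b1000; 0b1000 ⊕ 0b0110 = 0b1110.
P[2]: D(K, 0b1011) = 0b0000; 0b0000 ⊕ 0b0011 = 0b0011.
P[3]: D(K, 0b1101) = 0b0010; 0b0010 ⊕ 0b1011 = 0b1001.
P[4]: D(K, 0b0111) = 0b0100; 0b0100 ⊕ 0b1101 = 0b1001.
P[5]: D(K, 0b0010) = 0b1001; 0b1001 ⊕ 0b0111 = 0b1110.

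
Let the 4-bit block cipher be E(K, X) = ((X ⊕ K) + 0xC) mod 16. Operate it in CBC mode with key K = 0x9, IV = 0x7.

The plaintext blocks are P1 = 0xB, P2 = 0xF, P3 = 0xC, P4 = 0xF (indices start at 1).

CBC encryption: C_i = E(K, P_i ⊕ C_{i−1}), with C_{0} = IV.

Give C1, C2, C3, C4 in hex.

C1: P1 ⊕ 0x7 = 0xC; E(K, 0xC) = 0x1.
C2: P2 ⊕ 0x1 = 0xE; E(K, 0xE) = 0x3.
C3: P3 ⊕ 0x3 = 0xF; E(K, 0xF) = 0x2.
C4: P4 ⊕ 0x2 = 0xD; E(K, 0xD) = 0x0.

C1 = 0x1, C2 = 0x3, C3 = 0x2, C4 = 0x0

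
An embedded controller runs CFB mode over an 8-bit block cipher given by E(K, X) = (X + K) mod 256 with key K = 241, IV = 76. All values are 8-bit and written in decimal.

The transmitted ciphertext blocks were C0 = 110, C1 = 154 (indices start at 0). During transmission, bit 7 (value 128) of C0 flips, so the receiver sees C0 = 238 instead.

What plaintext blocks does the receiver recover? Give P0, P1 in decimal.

P0 = 211, P1 = 69

CFB decryption: P_i = C_i ⊕ E(K, C_{i−1}), with C_{−1} = IV.
Only C0 changed, to 238. In CFB, a change in C_i flips the same bit in P_i and garbles P_{i+1}. Decrypting the received ciphertext:
P0: E(K, 76) = 61; 238 ⊕ 61 = 211.
P1: E(K, 238) = 223; 154 ⊕ 223 = 69.
Blocks that differ from the original plaintext: P0, P1.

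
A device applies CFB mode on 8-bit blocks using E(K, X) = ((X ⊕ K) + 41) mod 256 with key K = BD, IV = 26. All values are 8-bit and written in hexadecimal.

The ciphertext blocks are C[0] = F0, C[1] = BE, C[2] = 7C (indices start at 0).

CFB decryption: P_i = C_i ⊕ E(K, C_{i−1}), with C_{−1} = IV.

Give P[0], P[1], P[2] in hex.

P[0]: E(K, 26) = DC; F0 ⊕ DC = 2C.
P[1]: E(K, F0) = 8E; BE ⊕ 8E = 30.
P[2]: E(K, BE) = 44; 7C ⊕ 44 = 38.

P[0] = 2C, P[1] = 30, P[2] = 38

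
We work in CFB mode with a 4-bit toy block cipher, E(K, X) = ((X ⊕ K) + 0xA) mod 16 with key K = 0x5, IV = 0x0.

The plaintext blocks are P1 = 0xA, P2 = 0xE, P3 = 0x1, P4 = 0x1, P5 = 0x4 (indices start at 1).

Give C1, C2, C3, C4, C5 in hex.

CFB encryption: C_i = P_i ⊕ E(K, C_{i−1}), with C_{0} = IV.
C1: E(K, 0x0) = 0xF; 0xA ⊕ 0xF = 0x5.
C2: E(K, 0x5) = 0xA; 0xE ⊕ 0xA = 0x4.
C3: E(K, 0x4) = 0xB; 0x1 ⊕ 0xB = 0xA.
C4: E(K, 0xA) = 0x9; 0x1 ⊕ 0x9 = 0x8.
C5: E(K, 0x8) = 0x7; 0x4 ⊕ 0x7 = 0x3.

C1 = 0x5, C2 = 0x4, C3 = 0xA, C4 = 0x8, C5 = 0x3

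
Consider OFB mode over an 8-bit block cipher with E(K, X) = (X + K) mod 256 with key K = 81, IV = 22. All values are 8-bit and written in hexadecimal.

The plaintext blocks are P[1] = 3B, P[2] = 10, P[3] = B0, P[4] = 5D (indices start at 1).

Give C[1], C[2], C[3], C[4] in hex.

C[1] = 98, C[2] = 34, C[3] = 15, C[4] = 7B

OFB encryption: S_i = E(K, S_{i−1}) with S_{0} = IV; C_i = P_i ⊕ S_i.
C[1]: S = E(K, 22) = A3; 3B ⊕ A3 = 98.
C[2]: S = E(K, A3) = 24; 10 ⊕ 24 = 34.
C[3]: S = E(K, 24) = A5; B0 ⊕ A5 = 15.
C[4]: S = E(K, A5) = 26; 5D ⊕ 26 = 7B.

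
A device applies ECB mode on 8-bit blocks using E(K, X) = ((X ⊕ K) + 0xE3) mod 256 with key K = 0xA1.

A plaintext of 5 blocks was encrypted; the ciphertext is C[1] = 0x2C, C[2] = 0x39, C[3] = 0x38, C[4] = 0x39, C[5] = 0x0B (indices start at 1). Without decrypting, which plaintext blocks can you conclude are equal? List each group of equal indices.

ECB encrypts each block independently with the same key, so equal ciphertext blocks imply equal plaintext blocks.
C[2] = C[4] = 0x39, so P[2] = P[4].

P[2] = P[4]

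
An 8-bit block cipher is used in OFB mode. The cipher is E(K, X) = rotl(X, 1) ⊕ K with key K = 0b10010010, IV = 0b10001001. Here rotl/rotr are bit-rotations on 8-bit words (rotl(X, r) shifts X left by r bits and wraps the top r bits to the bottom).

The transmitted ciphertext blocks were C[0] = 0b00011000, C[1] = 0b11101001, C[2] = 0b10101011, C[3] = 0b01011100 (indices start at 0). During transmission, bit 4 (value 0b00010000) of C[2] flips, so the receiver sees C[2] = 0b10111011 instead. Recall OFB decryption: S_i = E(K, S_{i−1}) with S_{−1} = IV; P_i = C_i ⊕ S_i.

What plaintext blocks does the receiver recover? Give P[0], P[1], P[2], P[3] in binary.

Only C[2] changed, to 0b10111011. In OFB, a change in C_i flips the same bit in P_i only; the keystream is unaffected. Decrypting the received ciphertext:
P[0]: S = E(K, 0b10001001) = 0b10000001; 0b00011000 ⊕ 0b10000001 = 0b10011001.
P[1]: S = E(K, 0b10000001) = 0b10010001; 0b11101001 ⊕ 0b10010001 = 0b01111000.
P[2]: S = E(K, 0b10010001) = 0b10110001; 0b10111011 ⊕ 0b10110001 = 0b00001010.
P[3]: S = E(K, 0b10110001) = 0b11110001; 0b01011100 ⊕ 0b11110001 = 0b10101101.
Blocks that differ from the original plaintext: P[2].

P[0] = 0b10011001, P[1] = 0b01111000, P[2] = 0b00001010, P[3] = 0b10101101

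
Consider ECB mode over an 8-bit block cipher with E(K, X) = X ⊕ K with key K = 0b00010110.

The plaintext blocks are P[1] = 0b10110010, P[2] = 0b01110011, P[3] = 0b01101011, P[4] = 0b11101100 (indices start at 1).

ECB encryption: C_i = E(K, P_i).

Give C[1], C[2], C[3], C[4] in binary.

C[1] = 0b10100100, C[2] = 0b01100101, C[3] = 0b01111101, C[4] = 0b11111010

C[1]: E(K, 0b10110010) = 0b10100100.
C[2]: E(K, 0b01110011) = 0b01100101.
C[3]: E(K, 0b01101011) = 0b01111101.
C[4]: E(K, 0b11101100) = 0b11111010.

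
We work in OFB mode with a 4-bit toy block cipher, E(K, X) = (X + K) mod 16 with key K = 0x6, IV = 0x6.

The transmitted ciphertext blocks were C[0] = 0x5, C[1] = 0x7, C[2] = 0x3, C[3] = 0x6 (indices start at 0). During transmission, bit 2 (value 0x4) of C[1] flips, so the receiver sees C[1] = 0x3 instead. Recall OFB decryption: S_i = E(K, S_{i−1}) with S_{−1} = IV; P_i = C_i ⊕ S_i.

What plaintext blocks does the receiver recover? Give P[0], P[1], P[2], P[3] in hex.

P[0] = 0x9, P[1] = 0x1, P[2] = 0xB, P[3] = 0x8

Only C[1] changed, to 0x3. In OFB, a change in C_i flips the same bit in P_i only; the keystream is unaffected. Decrypting the received ciphertext:
P[0]: S = E(K, 0x6) = 0xC; 0x5 ⊕ 0xC = 0x9.
P[1]: S = E(K, 0xC) = 0x2; 0x3 ⊕ 0x2 = 0x1.
P[2]: S = E(K, 0x2) = 0x8; 0x3 ⊕ 0x8 = 0xB.
P[3]: S = E(K, 0x8) = 0xE; 0x6 ⊕ 0xE = 0x8.
Blocks that differ from the original plaintext: P[1].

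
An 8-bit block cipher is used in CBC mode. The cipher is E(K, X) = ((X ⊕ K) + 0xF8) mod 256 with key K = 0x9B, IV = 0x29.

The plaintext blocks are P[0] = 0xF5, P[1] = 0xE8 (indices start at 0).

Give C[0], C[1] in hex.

CBC encryption: C_i = E(K, P_i ⊕ C_{i−1}), with C_{−1} = IV.
C[0]: P[0] ⊕ 0x29 = 0xDC; E(K, 0xDC) = 0x3F.
C[1]: P[1] ⊕ 0x3F = 0xD7; E(K, 0xD7) = 0x44.

C[0] = 0x3F, C[1] = 0x44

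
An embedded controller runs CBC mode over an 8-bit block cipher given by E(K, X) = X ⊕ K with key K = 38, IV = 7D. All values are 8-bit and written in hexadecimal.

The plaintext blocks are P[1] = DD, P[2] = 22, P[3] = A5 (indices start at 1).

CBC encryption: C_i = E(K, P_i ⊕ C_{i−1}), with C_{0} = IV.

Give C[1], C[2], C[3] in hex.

C[1] = 98, C[2] = 82, C[3] = 1F

C[1]: P[1] ⊕ 7D = A0; E(K, A0) = 98.
C[2]: P[2] ⊕ 98 = BA; E(K, BA) = 82.
C[3]: P[3] ⊕ 82 = 27; E(K, 27) = 1F.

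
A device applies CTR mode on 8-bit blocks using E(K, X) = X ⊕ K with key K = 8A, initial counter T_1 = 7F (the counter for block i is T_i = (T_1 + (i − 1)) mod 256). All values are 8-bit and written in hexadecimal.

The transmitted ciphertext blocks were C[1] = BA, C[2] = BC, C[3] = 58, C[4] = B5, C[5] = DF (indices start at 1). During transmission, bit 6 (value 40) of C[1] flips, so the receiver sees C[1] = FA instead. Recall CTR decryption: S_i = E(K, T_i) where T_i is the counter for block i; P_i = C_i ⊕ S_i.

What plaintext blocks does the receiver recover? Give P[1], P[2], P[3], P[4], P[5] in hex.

Only C[1] changed, to FA. In CTR, a change in C_i flips the same bit in P_i only; the keystream is unaffected. Decrypting the received ciphertext:
P[1]: T = 7F, S = E(K, T) = F5; FA ⊕ F5 = 0F.
P[2]: T = 80, S = E(K, T) = 0A; BC ⊕ 0A = B6.
P[3]: T = 81, S = E(K, T) = 0B; 58 ⊕ 0B = 53.
P[4]: T = 82, S = E(K, T) = 08; B5 ⊕ 08 = BD.
P[5]: T = 83, S = E(K, T) = 09; DF ⊕ 09 = D6.
Blocks that differ from the original plaintext: P[1].

P[1] = 0F, P[2] = B6, P[3] = 53, P[4] = BD, P[5] = D6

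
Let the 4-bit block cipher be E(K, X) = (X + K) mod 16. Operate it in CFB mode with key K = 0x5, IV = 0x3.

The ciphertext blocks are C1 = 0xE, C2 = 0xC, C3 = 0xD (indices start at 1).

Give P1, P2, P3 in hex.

P1 = 0x6, P2 = 0xF, P3 = 0xC

CFB decryption: P_i = C_i ⊕ E(K, C_{i−1}), with C_{0} = IV.
P1: E(K, 0x3) = 0x8; 0xE ⊕ 0x8 = 0x6.
P2: E(K, 0xE) = 0x3; 0xC ⊕ 0x3 = 0xF.
P3: E(K, 0xC) = 0x1; 0xD ⊕ 0x1 = 0xC.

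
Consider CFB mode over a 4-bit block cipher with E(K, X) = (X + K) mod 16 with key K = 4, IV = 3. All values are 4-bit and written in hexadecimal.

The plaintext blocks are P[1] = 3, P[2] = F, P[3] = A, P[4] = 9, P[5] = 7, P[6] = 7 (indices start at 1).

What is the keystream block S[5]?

0

CFB encryption: C_i = P_i ⊕ E(K, C_{i−1}), with C_{0} = IV.
C[1]: E(K, 3) = 7; 3 ⊕ 7 = 4.
C[2]: E(K, 4) = 8; F ⊕ 8 = 7.
C[3]: E(K, 7) = B; A ⊕ B = 1.
C[4]: E(K, 1) = 5; 9 ⊕ 5 = C.
C[5]: E(K, C) = 0; 7 ⊕ 0 = 7.
So S[5] = 0.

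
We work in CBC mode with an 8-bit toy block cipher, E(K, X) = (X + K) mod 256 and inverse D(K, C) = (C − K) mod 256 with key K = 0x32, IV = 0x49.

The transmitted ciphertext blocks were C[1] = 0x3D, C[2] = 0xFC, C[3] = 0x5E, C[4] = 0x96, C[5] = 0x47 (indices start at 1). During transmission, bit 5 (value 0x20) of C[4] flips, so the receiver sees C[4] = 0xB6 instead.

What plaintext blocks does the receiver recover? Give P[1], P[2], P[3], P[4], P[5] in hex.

P[1] = 0x42, P[2] = 0xF7, P[3] = 0xD0, P[4] = 0xDA, P[5] = 0xA3

CBC decryption: P_i = D(K, C_i) ⊕ C_{i−1}, with C_{0} = IV.
Only C[4] changed, to 0xB6. In CBC, a change in C_i garbles P_i and flips the same bit in P_{i+1}. Decrypting the received ciphertext:
P[1]: D(K, 0x3D) = 0x0B; 0x0B ⊕ 0x49 = 0x42.
P[2]: D(K, 0xFC) = 0xCA; 0xCA ⊕ 0x3D = 0xF7.
P[3]: D(K, 0x5E) = 0x2C; 0x2C ⊕ 0xFC = 0xD0.
P[4]: D(K, 0xB6) = 0x84; 0x84 ⊕ 0x5E = 0xDA.
P[5]: D(K, 0x47) = 0x15; 0x15 ⊕ 0xB6 = 0xA3.
Blocks that differ from the original plaintext: P[4], P[5].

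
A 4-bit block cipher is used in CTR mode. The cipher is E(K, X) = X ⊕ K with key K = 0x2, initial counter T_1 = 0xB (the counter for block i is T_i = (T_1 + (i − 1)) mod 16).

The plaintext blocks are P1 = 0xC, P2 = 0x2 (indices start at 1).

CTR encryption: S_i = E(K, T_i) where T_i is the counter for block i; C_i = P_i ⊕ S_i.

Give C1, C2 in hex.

C1: T = 0xB, S = E(K, T) = 0x9; 0xC ⊕ 0x9 = 0x5.
C2: T = 0xC, S = E(K, T) = 0xE; 0x2 ⊕ 0xE = 0xC.

C1 = 0x5, C2 = 0xC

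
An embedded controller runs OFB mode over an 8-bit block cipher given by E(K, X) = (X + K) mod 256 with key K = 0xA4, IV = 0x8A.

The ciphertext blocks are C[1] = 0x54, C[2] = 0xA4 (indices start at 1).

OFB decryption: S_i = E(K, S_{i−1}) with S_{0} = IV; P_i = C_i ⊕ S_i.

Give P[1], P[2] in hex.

P[1]: S = E(K, 0x8A) = 0x2E; 0x54 ⊕ 0x2E = 0x7A.
P[2]: S = E(K, 0x2E) = 0xD2; 0xA4 ⊕ 0xD2 = 0x76.

P[1] = 0x7A, P[2] = 0x76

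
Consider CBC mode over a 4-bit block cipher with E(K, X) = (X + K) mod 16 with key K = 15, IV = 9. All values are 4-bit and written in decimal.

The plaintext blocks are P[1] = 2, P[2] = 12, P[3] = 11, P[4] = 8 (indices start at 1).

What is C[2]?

CBC encryption: C_i = E(K, P_i ⊕ C_{i−1}), with C_{0} = IV.
C[1]: P[1] ⊕ 9 = 11; E(K, 11) = 10.
C[2]: P[2] ⊕ 10 = 6; E(K, 6) = 5.

C[2] = 5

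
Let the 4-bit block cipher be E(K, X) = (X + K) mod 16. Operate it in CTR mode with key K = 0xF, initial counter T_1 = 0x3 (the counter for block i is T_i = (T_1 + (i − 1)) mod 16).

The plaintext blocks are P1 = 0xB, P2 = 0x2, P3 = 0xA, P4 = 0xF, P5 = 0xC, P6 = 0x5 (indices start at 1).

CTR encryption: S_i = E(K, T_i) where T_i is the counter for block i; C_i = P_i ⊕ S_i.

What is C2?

C2 = 0x1

C1: T = 0x3, S = E(K, T) = 0x2; 0xB ⊕ 0x2 = 0x9.
C2: T = 0x4, S = E(K, T) = 0x3; 0x2 ⊕ 0x3 = 0x1.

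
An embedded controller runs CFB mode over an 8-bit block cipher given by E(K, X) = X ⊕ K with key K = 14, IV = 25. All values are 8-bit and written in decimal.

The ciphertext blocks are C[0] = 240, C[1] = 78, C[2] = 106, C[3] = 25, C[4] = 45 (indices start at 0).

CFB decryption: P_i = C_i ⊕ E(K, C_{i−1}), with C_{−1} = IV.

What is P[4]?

P[4] = 58

P[4]: E(K, 25) = 23; 45 ⊕ 23 = 58.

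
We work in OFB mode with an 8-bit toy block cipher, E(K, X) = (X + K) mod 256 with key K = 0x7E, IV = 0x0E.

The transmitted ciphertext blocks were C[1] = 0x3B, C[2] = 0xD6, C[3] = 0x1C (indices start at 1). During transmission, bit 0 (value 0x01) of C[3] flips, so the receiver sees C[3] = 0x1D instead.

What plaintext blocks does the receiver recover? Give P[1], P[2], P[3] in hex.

P[1] = 0xB7, P[2] = 0xDC, P[3] = 0x95

OFB decryption: S_i = E(K, S_{i−1}) with S_{0} = IV; P_i = C_i ⊕ S_i.
Only C[3] changed, to 0x1D. In OFB, a change in C_i flips the same bit in P_i only; the keystream is unaffected. Decrypting the received ciphertext:
P[1]: S = E(K, 0x0E) = 0x8C; 0x3B ⊕ 0x8C = 0xB7.
P[2]: S = E(K, 0x8C) = 0x0A; 0xD6 ⊕ 0x0A = 0xDC.
P[3]: S = E(K, 0x0A) = 0x88; 0x1D ⊕ 0x88 = 0x95.
Blocks that differ from the original plaintext: P[3].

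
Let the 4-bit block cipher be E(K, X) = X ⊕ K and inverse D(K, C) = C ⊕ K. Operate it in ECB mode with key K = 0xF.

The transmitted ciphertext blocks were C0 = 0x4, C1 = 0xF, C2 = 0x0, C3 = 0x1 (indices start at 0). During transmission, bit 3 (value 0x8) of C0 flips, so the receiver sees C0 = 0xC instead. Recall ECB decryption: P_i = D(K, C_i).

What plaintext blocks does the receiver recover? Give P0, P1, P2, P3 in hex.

Only C0 changed, to 0xC. In ECB, a change in C_i affects only P_i. Decrypting the received ciphertext:
P0: D(K, 0xC) = 0x3.
P1: D(K, 0xF) = 0x0.
P2: D(K, 0x0) = 0xF.
P3: D(K, 0x1) = 0xE.
Blocks that differ from the original plaintext: P0.

P0 = 0x3, P1 = 0x0, P2 = 0xF, P3 = 0xE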